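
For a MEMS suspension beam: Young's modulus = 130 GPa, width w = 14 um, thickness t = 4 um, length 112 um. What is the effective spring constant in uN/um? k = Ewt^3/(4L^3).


Step 1: Convert E to consistent units (1 GPa = 1000 uN/um^2).
E = 130 GPa = 130000 uN/um^2
Step 2: Compute t^3 = 4^3 = 64
Step 3: Compute L^3 = 112^3 = 1404928
Step 4: k = 130000 * 14 * 64 / (4 * 1404928)
k = 20.727 uN/um


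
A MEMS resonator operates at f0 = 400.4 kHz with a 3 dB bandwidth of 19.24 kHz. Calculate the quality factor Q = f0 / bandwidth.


Step 1: Q = f0 / bandwidth
Step 2: Q = 400.4 / 19.24
Q = 20.8


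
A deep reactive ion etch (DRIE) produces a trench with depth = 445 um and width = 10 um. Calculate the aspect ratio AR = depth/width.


Step 1: AR = depth / width
Step 2: AR = 445 / 10
AR = 44.5


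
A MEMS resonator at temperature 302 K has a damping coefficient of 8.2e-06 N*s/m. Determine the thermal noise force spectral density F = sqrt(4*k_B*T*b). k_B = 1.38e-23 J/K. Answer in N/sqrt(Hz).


Step 1: Compute 4 * k_B * T * b
= 4 * 1.38e-23 * 302 * 8.2e-06
= 1.3670e-25 N^2/Hz
Step 2: F_noise = sqrt(1.3670e-25)
F_noise = 3.70e-13 N/sqrt(Hz)


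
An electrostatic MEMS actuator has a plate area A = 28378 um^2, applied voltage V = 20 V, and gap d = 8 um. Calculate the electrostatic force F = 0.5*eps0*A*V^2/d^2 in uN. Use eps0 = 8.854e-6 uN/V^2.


Step 1: Identify parameters.
eps0 = 8.854e-6 uN/V^2, A = 28378 um^2, V = 20 V, d = 8 um
Step 2: Compute V^2 = 20^2 = 400
Step 3: Compute d^2 = 8^2 = 64
Step 4: F = 0.5 * 8.854e-6 * 28378 * 400 / 64
F = 0.785 uN


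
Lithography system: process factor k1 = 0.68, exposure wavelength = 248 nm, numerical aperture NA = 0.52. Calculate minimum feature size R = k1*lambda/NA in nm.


Step 1: Identify values: k1 = 0.68, lambda = 248 nm, NA = 0.52
Step 2: R = k1 * lambda / NA
R = 0.68 * 248 / 0.52
R = 324.3 nm


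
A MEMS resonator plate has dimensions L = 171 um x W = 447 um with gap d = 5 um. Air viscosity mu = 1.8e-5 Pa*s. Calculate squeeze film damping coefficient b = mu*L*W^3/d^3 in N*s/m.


Step 1: Convert to SI.
L = 171e-6 m, W = 447e-6 m, d = 5e-6 m
Step 2: W^3 = (447e-6)^3 = 8.93e-11 m^3
Step 3: d^3 = (5e-6)^3 = 1.25e-16 m^3
Step 4: b = 1.8e-5 * 171e-6 * 8.93e-11 / 1.25e-16
b = 2.20e-03 N*s/m


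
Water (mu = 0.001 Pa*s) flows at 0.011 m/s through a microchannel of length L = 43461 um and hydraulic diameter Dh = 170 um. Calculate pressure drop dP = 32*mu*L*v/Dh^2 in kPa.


Step 1: Convert to SI: L = 43461e-6 m, Dh = 170e-6 m
Step 2: dP = 32 * 0.001 * 43461e-6 * 0.011 / (170e-6)^2
Step 3: dP = 529.35 Pa
Step 4: Convert to kPa: dP = 0.53 kPa


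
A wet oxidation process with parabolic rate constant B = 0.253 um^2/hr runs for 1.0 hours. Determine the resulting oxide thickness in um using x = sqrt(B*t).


Step 1: Compute B*t = 0.253 * 1.0 = 0.253
Step 2: x = sqrt(0.253)
x = 0.503 um


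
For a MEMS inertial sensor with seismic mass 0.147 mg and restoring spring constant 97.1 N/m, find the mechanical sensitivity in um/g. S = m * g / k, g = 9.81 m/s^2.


Step 1: Convert mass: m = 0.147 mg = 1.47e-07 kg
Step 2: S = m * g / k = 1.47e-07 * 9.81 / 97.1
Step 3: S = 1.49e-08 m/g
Step 4: Convert to um/g: S = 0.015 um/g


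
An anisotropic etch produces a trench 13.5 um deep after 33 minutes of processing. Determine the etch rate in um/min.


Step 1: Etch rate = depth / time
Step 2: rate = 13.5 / 33
rate = 0.409 um/min


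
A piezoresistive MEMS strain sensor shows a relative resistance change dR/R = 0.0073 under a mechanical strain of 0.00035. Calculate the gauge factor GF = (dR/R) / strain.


Step 1: Identify values.
dR/R = 0.0073, strain = 0.00035
Step 2: GF = (dR/R) / strain = 0.0073 / 0.00035
GF = 20.9


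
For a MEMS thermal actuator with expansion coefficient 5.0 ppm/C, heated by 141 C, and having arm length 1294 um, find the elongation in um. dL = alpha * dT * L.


Step 1: Convert CTE: alpha = 5.0 ppm/C = 5.0e-6 /C
Step 2: dL = 5.0e-6 * 141 * 1294
dL = 0.9123 um


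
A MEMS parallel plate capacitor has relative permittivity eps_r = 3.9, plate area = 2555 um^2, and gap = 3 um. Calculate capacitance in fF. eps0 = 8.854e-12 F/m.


Step 1: Convert area to m^2: A = 2555e-12 m^2
Step 2: Convert gap to m: d = 3e-6 m
Step 3: C = eps0 * eps_r * A / d
C = 8.854e-12 * 3.9 * 2555e-12 / 3e-6
Step 4: Convert to fF (multiply by 1e15).
C = 29.41 fF


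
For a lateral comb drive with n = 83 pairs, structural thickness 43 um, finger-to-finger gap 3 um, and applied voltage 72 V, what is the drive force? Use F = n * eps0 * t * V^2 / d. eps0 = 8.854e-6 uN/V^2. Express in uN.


Step 1: Parameters: n=83, eps0=8.854e-6 uN/V^2, t=43 um, V=72 V, d=3 um
Step 2: V^2 = 5184
Step 3: F = 83 * 8.854e-6 * 43 * 5184 / 3
F = 54.605 uN


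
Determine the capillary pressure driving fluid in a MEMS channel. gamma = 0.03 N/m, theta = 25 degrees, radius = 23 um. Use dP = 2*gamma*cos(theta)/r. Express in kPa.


Step 1: cos(25 deg) = 0.9063
Step 2: Convert r to m: r = 23e-6 m
Step 3: dP = 2 * 0.03 * 0.9063 / 23e-6 = 2364.3 Pa
Step 4: Convert Pa to kPa (divide by 1000).
dP = 2.36 kPa


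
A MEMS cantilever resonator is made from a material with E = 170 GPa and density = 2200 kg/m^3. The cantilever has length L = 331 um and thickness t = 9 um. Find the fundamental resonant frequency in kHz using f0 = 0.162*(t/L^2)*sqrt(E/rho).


Step 1: Convert units to SI.
t_SI = 9e-6 m, L_SI = 331e-6 m
Step 2: Calculate sqrt(E/rho).
sqrt(170e9 / 2200) = 8790.49 m/s
Step 3: Compute f0.
f0 = 0.162 * 9e-6 / (331e-6)^2 * 8790.49 = 116980.8 Hz = 116.98 kHz


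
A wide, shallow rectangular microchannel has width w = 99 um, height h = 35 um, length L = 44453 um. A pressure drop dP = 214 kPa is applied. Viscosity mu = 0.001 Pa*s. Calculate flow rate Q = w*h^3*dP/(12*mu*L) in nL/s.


Step 1: Convert all dimensions to SI (meters).
w = 99e-6 m, h = 35e-6 m, L = 44453e-6 m, dP = 214e3 Pa
Step 2: Q = w * h^3 * dP / (12 * mu * L)
Q = 99e-6 * (35e-6)^3 * 214e3 / (12 * 0.001 * 44453e-6) = 1.70282799e-09 m^3/s
Step 3: Convert Q from m^3/s to nL/s (1 m^3 = 1e12 nL, so multiply by 1e12).
Q = 1702.828 nL/s


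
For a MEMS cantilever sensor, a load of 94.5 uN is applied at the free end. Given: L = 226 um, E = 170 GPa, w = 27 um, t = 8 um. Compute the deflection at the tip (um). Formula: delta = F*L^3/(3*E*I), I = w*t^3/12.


Step 1: Calculate the second moment of area.
I = w * t^3 / 12 = 27 * 8^3 / 12 = 1152.0 um^4
Step 2: Convert E to consistent units (1 GPa = 1000 uN/um^2).
E = 170 GPa = 170000 uN/um^2
Step 3: Calculate tip deflection.
delta = F * L^3 / (3 * E * I)
delta = 94.5 * 226^3 / (3 * 170000 * 1152.0)
delta = 1.8567 um


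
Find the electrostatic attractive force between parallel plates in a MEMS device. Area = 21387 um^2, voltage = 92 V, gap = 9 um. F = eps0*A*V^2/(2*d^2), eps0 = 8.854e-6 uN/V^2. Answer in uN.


Step 1: Identify parameters.
eps0 = 8.854e-6 uN/V^2, A = 21387 um^2, V = 92 V, d = 9 um
Step 2: Compute V^2 = 92^2 = 8464
Step 3: Compute d^2 = 9^2 = 81
Step 4: F = 0.5 * 8.854e-6 * 21387 * 8464 / 81
F = 9.894 uN


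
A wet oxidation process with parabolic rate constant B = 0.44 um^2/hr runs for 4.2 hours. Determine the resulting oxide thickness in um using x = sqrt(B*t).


Step 1: Compute B*t = 0.44 * 4.2 = 1.848
Step 2: x = sqrt(1.848)
x = 1.359 um


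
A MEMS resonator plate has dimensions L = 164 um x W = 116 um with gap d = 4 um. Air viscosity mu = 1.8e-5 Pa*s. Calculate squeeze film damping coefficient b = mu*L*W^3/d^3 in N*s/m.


Step 1: Convert to SI.
L = 164e-6 m, W = 116e-6 m, d = 4e-6 m
Step 2: W^3 = (116e-6)^3 = 1.56e-12 m^3
Step 3: d^3 = (4e-6)^3 = 6.40e-17 m^3
Step 4: b = 1.8e-5 * 164e-6 * 1.56e-12 / 6.40e-17
b = 7.20e-05 N*s/m


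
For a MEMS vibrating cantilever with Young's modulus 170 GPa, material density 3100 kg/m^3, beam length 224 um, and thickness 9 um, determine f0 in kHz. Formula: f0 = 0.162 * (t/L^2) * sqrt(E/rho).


Step 1: Convert units to SI.
t_SI = 9e-6 m, L_SI = 224e-6 m
Step 2: Calculate sqrt(E/rho).
sqrt(170e9 / 3100) = 7405.32 m/s
Step 3: Compute f0.
f0 = 0.162 * 9e-6 / (224e-6)^2 * 7405.32 = 215181.7 Hz = 215.18 kHz


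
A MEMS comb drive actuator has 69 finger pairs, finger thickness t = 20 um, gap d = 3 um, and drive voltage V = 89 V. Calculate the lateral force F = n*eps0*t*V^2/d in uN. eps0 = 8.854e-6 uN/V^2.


Step 1: Parameters: n=69, eps0=8.854e-6 uN/V^2, t=20 um, V=89 V, d=3 um
Step 2: V^2 = 7921
Step 3: F = 69 * 8.854e-6 * 20 * 7921 / 3
F = 32.261 uN


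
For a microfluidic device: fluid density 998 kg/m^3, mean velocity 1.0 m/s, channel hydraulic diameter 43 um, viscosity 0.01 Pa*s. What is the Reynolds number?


Step 1: Convert Dh to meters: Dh = 43e-6 m
Step 2: Re = rho * v * Dh / mu
Re = 998 * 1.0 * 43e-6 / 0.01
Re = 4.291


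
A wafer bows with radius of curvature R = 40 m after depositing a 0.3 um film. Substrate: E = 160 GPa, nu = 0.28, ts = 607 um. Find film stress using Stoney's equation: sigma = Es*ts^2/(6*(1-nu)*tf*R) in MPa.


Step 1: Compute numerator: Es * ts^2 = 160 * 607^2 = 58951840 (GPa*um^2)
Step 2: Compute denominator (R in um): 6*(1-nu)*tf*R = 6*0.72*0.3*40e6 = 51840000.0 (um^2)
Step 3: sigma (GPa) = 58951840 / 51840000.0 = 1.137188e+00 GPa
Step 4: Convert to MPa (x1000): sigma = 1137.2 MPa


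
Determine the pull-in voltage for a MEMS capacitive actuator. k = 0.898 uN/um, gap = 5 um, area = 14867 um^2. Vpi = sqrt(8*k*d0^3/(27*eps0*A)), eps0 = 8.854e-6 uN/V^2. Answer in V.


Step 1: Compute numerator: 8 * k * d0^3 = 8 * 0.898 * 5^3 = 898.0
Step 2: Compute denominator: 27 * eps0 * A = 27 * 8.854e-6 * 14867 = 3.554075
Step 3: Vpi = sqrt(898.0 / 3.554075)
Vpi = 15.9 V


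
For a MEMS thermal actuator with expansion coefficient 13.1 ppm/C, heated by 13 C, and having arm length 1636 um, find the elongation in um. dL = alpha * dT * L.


Step 1: Convert CTE: alpha = 13.1 ppm/C = 13.1e-6 /C
Step 2: dL = 13.1e-6 * 13 * 1636
dL = 0.2786 um


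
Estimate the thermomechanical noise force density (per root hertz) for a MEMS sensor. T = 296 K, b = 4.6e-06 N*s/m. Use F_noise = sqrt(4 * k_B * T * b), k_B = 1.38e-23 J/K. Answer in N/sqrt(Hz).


Step 1: Compute 4 * k_B * T * b
= 4 * 1.38e-23 * 296 * 4.6e-06
= 7.5160e-26 N^2/Hz
Step 2: F_noise = sqrt(7.5160e-26)
F_noise = 2.74e-13 N/sqrt(Hz)


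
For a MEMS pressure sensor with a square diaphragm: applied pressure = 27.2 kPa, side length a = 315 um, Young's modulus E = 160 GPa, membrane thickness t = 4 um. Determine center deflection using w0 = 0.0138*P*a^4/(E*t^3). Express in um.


Step 1: Convert pressure to compatible units (E is in GPa, so P in GPa).
P = 27.2 kPa = 27.2e-6 GPa
Step 2: Compute numerator: 0.0138 * P * a^4.
a^4 = 315^4 = 9845600625
numerator = 0.0138 * 27.2e-6 * 9845600625 = 3.69564e+03
Step 3: Compute denominator: E * t^3 = 160 * 4^3 = 10240
Step 4: w0 = numerator / denominator = 3.69564e+03 / 10240 = 0.3609 um


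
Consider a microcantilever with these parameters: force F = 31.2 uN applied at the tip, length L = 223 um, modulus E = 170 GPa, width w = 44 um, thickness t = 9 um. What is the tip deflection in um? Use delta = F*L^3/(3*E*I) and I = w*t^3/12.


Step 1: Calculate the second moment of area.
I = w * t^3 / 12 = 44 * 9^3 / 12 = 2673.0 um^4
Step 2: Convert E to consistent units (1 GPa = 1000 uN/um^2).
E = 170 GPa = 170000 uN/um^2
Step 3: Calculate tip deflection.
delta = F * L^3 / (3 * E * I)
delta = 31.2 * 223^3 / (3 * 170000 * 2673.0)
delta = 0.2538 um


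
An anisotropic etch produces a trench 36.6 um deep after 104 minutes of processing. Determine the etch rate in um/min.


Step 1: Etch rate = depth / time
Step 2: rate = 36.6 / 104
rate = 0.352 um/min


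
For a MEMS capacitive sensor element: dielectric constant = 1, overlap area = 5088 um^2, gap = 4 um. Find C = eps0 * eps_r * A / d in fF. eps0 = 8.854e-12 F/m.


Step 1: Convert area to m^2: A = 5088e-12 m^2
Step 2: Convert gap to m: d = 4e-6 m
Step 3: C = eps0 * eps_r * A / d
C = 8.854e-12 * 1 * 5088e-12 / 4e-6
Step 4: Convert to fF (multiply by 1e15).
C = 11.26 fF


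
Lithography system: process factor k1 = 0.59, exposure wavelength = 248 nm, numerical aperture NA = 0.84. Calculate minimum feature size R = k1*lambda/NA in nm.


Step 1: Identify values: k1 = 0.59, lambda = 248 nm, NA = 0.84
Step 2: R = k1 * lambda / NA
R = 0.59 * 248 / 0.84
R = 174.2 nm


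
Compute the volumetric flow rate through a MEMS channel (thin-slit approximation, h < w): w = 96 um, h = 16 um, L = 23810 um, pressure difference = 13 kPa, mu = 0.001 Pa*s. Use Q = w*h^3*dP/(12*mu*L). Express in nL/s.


Step 1: Convert all dimensions to SI (meters).
w = 96e-6 m, h = 16e-6 m, L = 23810e-6 m, dP = 13e3 Pa
Step 2: Q = w * h^3 * dP / (12 * mu * L)
Q = 96e-6 * (16e-6)^3 * 13e3 / (12 * 0.001 * 23810e-6) = 1.789097e-11 m^3/s
Step 3: Convert Q from m^3/s to nL/s (1 m^3 = 1e12 nL, so multiply by 1e12).
Q = 17.891 nL/s


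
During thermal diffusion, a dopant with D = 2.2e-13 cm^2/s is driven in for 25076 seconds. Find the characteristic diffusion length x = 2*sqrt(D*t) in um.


Step 1: Compute D*t = 2.2e-13 * 25076 = 5.51672e-09 cm^2
Step 2: sqrt(D*t) = 7.42746e-05 cm
Step 3: x = 2 * 7.42746e-05 cm = 1.485492e-04 cm
Step 4: Convert to um (1 cm = 1e4 um): x = 1.485 um


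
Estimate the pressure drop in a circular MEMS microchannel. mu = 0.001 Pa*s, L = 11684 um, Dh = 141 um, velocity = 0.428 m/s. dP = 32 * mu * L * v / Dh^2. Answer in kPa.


Step 1: Convert to SI: L = 11684e-6 m, Dh = 141e-6 m
Step 2: dP = 32 * 0.001 * 11684e-6 * 0.428 / (141e-6)^2
Step 3: dP = 8049.10 Pa
Step 4: Convert to kPa: dP = 8.05 kPa


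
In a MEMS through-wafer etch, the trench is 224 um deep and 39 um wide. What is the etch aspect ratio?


Step 1: AR = depth / width
Step 2: AR = 224 / 39
AR = 5.7


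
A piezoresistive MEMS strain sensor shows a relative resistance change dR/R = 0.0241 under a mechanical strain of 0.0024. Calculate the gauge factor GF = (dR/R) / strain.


Step 1: Identify values.
dR/R = 0.0241, strain = 0.0024
Step 2: GF = (dR/R) / strain = 0.0241 / 0.0024
GF = 10.0


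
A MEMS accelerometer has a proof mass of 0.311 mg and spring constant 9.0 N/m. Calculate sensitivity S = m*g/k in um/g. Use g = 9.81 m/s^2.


Step 1: Convert mass: m = 0.311 mg = 3.11e-07 kg
Step 2: S = m * g / k = 3.11e-07 * 9.81 / 9.0
Step 3: S = 3.39e-07 m/g
Step 4: Convert to um/g: S = 0.339 um/g


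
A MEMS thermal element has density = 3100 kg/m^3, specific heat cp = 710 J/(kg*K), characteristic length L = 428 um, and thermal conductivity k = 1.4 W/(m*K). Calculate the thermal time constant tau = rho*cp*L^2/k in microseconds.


Step 1: Convert L to m: L = 428e-6 m
Step 2: L^2 = (428e-6)^2 = 1.83184e-07 m^2
Step 3: tau = 3100 * 710 * 1.83184e-07 / 1.4 = 2.8799141714e-01 s
Step 4: Convert to microseconds (multiply by 1e6).
tau = 287991.417 us


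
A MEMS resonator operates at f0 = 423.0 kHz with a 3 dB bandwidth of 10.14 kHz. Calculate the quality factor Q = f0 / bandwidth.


Step 1: Q = f0 / bandwidth
Step 2: Q = 423.0 / 10.14
Q = 41.7


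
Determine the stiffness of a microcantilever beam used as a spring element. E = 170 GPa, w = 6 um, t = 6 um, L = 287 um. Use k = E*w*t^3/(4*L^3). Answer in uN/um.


Step 1: Convert E to consistent units (1 GPa = 1000 uN/um^2).
E = 170 GPa = 170000 uN/um^2
Step 2: Compute t^3 = 6^3 = 216
Step 3: Compute L^3 = 287^3 = 23639903
Step 4: k = 170000 * 6 * 216 / (4 * 23639903)
k = 2.33 uN/um


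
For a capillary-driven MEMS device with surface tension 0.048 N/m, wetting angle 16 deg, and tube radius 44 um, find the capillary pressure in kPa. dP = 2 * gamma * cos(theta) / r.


Step 1: cos(16 deg) = 0.9613
Step 2: Convert r to m: r = 44e-6 m
Step 3: dP = 2 * 0.048 * 0.9613 / 44e-6 = 2097.4 Pa
Step 4: Convert Pa to kPa (divide by 1000).
dP = 2.1 kPa


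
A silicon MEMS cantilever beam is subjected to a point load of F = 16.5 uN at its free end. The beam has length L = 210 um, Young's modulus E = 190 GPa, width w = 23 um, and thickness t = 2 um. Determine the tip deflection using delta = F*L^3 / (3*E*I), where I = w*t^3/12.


Step 1: Calculate the second moment of area.
I = w * t^3 / 12 = 23 * 2^3 / 12 = 15.3333 um^4
Step 2: Convert E to consistent units (1 GPa = 1000 uN/um^2).
E = 190 GPa = 190000 uN/um^2
Step 3: Calculate tip deflection.
delta = F * L^3 / (3 * E * I)
delta = 16.5 * 210^3 / (3 * 190000 * 15.3333)
delta = 17.4836 um


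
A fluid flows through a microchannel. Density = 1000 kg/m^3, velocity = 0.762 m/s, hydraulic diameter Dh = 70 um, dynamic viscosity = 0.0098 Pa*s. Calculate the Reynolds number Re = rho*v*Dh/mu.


Step 1: Convert Dh to meters: Dh = 70e-6 m
Step 2: Re = rho * v * Dh / mu
Re = 1000 * 0.762 * 70e-6 / 0.0098
Re = 5.443


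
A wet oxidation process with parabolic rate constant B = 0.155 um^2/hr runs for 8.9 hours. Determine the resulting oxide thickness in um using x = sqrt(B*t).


Step 1: Compute B*t = 0.155 * 8.9 = 1.3795
Step 2: x = sqrt(1.3795)
x = 1.175 um


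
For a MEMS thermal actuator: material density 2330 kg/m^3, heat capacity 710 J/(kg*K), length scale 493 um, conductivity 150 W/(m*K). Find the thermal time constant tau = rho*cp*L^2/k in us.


Step 1: Convert L to m: L = 493e-6 m
Step 2: L^2 = (493e-6)^2 = 2.43049e-07 m^2
Step 3: tau = 2330 * 710 * 2.43049e-07 / 150 = 2.6805064e-03 s
Step 4: Convert to microseconds (multiply by 1e6).
tau = 2680.506 us


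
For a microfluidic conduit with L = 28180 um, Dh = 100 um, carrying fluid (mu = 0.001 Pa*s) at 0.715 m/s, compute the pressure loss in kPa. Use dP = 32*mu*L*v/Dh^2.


Step 1: Convert to SI: L = 28180e-6 m, Dh = 100e-6 m
Step 2: dP = 32 * 0.001 * 28180e-6 * 0.715 / (100e-6)^2
Step 3: dP = 64475.84 Pa
Step 4: Convert to kPa: dP = 64.48 kPa


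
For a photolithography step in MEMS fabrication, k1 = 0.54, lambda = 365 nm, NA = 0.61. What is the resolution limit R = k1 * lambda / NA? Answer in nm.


Step 1: Identify values: k1 = 0.54, lambda = 365 nm, NA = 0.61
Step 2: R = k1 * lambda / NA
R = 0.54 * 365 / 0.61
R = 323.1 nm


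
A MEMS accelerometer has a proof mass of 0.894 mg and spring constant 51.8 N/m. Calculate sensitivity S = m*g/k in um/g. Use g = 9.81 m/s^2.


Step 1: Convert mass: m = 0.894 mg = 8.94e-07 kg
Step 2: S = m * g / k = 8.94e-07 * 9.81 / 51.8
Step 3: S = 1.69e-07 m/g
Step 4: Convert to um/g: S = 0.169 um/g


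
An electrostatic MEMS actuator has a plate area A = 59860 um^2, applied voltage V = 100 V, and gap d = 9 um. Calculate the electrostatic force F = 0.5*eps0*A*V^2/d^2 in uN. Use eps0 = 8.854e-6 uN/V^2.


Step 1: Identify parameters.
eps0 = 8.854e-6 uN/V^2, A = 59860 um^2, V = 100 V, d = 9 um
Step 2: Compute V^2 = 100^2 = 10000
Step 3: Compute d^2 = 9^2 = 81
Step 4: F = 0.5 * 8.854e-6 * 59860 * 10000 / 81
F = 32.716 uN


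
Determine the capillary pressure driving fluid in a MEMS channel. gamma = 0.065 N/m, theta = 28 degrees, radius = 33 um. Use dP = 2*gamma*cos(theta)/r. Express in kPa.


Step 1: cos(28 deg) = 0.8829
Step 2: Convert r to m: r = 33e-6 m
Step 3: dP = 2 * 0.065 * 0.8829 / 33e-6 = 3478.1 Pa
Step 4: Convert Pa to kPa (divide by 1000).
dP = 3.48 kPa


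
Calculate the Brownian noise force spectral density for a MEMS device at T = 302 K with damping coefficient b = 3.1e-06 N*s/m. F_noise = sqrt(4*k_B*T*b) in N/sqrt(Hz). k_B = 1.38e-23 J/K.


Step 1: Compute 4 * k_B * T * b
= 4 * 1.38e-23 * 302 * 3.1e-06
= 5.1678e-26 N^2/Hz
Step 2: F_noise = sqrt(5.1678e-26)
F_noise = 2.27e-13 N/sqrt(Hz)


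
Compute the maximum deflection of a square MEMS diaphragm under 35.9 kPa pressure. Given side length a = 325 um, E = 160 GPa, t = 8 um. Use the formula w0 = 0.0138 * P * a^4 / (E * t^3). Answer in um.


Step 1: Convert pressure to compatible units (E is in GPa, so P in GPa).
P = 35.9 kPa = 35.9e-6 GPa
Step 2: Compute numerator: 0.0138 * P * a^4.
a^4 = 325^4 = 11156640625
numerator = 0.0138 * 35.9e-6 * 11156640625 = 5.5272e+03
Step 3: Compute denominator: E * t^3 = 160 * 8^3 = 81920
Step 4: w0 = numerator / denominator = 5.5272e+03 / 81920 = 0.0675 um


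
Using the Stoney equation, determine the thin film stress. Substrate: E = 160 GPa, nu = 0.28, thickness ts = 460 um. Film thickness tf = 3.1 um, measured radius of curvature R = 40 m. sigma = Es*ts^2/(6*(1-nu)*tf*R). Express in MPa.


Step 1: Compute numerator: Es * ts^2 = 160 * 460^2 = 33856000 (GPa*um^2)
Step 2: Compute denominator (R in um): 6*(1-nu)*tf*R = 6*0.72*3.1*40e6 = 535680000.0 (um^2)
Step 3: sigma (GPa) = 33856000 / 535680000.0 = 6.3202e-02 GPa
Step 4: Convert to MPa (x1000): sigma = 63.2 MPa


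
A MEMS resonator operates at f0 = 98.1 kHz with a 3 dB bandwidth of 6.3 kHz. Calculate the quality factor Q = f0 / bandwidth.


Step 1: Q = f0 / bandwidth
Step 2: Q = 98.1 / 6.3
Q = 15.6


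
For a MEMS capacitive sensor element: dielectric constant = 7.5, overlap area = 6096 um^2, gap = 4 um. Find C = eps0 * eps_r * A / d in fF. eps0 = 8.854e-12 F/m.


Step 1: Convert area to m^2: A = 6096e-12 m^2
Step 2: Convert gap to m: d = 4e-6 m
Step 3: C = eps0 * eps_r * A / d
C = 8.854e-12 * 7.5 * 6096e-12 / 4e-6
Step 4: Convert to fF (multiply by 1e15).
C = 101.2 fF


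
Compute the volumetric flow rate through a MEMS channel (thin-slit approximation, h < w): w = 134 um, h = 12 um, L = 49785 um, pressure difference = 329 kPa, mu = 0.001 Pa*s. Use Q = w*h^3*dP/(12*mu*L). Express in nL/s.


Step 1: Convert all dimensions to SI (meters).
w = 134e-6 m, h = 12e-6 m, L = 49785e-6 m, dP = 329e3 Pa
Step 2: Q = w * h^3 * dP / (12 * mu * L)
Q = 134e-6 * (12e-6)^3 * 329e3 / (12 * 0.001 * 49785e-6) = 1.27516e-10 m^3/s
Step 3: Convert Q from m^3/s to nL/s (1 m^3 = 1e12 nL, so multiply by 1e12).
Q = 127.516 nL/s


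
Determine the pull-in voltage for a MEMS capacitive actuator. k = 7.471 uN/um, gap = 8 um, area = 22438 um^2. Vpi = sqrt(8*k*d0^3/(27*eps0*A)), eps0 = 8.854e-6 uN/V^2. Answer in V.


Step 1: Compute numerator: 8 * k * d0^3 = 8 * 7.471 * 8^3 = 30601.216
Step 2: Compute denominator: 27 * eps0 * A = 27 * 8.854e-6 * 22438 = 5.363983
Step 3: Vpi = sqrt(30601.216 / 5.363983)
Vpi = 75.53 V


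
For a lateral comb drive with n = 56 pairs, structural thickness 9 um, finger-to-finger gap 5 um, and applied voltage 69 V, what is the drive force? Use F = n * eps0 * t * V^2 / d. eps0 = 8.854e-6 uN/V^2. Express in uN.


Step 1: Parameters: n=56, eps0=8.854e-6 uN/V^2, t=9 um, V=69 V, d=5 um
Step 2: V^2 = 4761
Step 3: F = 56 * 8.854e-6 * 9 * 4761 / 5
F = 4.249 uN


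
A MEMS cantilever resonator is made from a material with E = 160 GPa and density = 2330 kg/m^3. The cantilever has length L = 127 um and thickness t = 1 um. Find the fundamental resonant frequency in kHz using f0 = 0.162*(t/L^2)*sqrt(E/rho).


Step 1: Convert units to SI.
t_SI = 1e-6 m, L_SI = 127e-6 m
Step 2: Calculate sqrt(E/rho).
sqrt(160e9 / 2330) = 8286.71 m/s
Step 3: Compute f0.
f0 = 0.162 * 1e-6 / (127e-6)^2 * 8286.71 = 83231.9 Hz = 83.23 kHz


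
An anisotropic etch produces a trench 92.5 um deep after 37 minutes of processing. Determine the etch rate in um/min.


Step 1: Etch rate = depth / time
Step 2: rate = 92.5 / 37
rate = 2.5 um/min


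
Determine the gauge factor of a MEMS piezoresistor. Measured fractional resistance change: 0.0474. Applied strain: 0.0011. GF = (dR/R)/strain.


Step 1: Identify values.
dR/R = 0.0474, strain = 0.0011
Step 2: GF = (dR/R) / strain = 0.0474 / 0.0011
GF = 43.1


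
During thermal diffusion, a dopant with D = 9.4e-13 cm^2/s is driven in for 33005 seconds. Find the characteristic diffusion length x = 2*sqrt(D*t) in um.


Step 1: Compute D*t = 9.4e-13 * 33005 = 3.10247e-08 cm^2
Step 2: sqrt(D*t) = 1.76138e-04 cm
Step 3: x = 2 * 1.76138e-04 cm = 3.52276e-04 cm
Step 4: Convert to um (1 cm = 1e4 um): x = 3.523 um


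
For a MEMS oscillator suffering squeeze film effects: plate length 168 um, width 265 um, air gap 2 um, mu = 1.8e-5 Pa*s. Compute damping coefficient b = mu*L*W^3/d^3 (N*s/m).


Step 1: Convert to SI.
L = 168e-6 m, W = 265e-6 m, d = 2e-6 m
Step 2: W^3 = (265e-6)^3 = 1.86e-11 m^3
Step 3: d^3 = (2e-6)^3 = 8.00e-18 m^3
Step 4: b = 1.8e-5 * 168e-6 * 1.86e-11 / 8.00e-18
b = 7.03e-03 N*s/m


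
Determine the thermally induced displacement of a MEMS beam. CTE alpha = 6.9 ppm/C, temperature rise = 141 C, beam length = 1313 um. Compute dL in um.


Step 1: Convert CTE: alpha = 6.9 ppm/C = 6.9e-6 /C
Step 2: dL = 6.9e-6 * 141 * 1313
dL = 1.2774 um


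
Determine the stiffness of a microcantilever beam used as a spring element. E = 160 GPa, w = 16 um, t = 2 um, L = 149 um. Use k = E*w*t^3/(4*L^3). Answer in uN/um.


Step 1: Convert E to consistent units (1 GPa = 1000 uN/um^2).
E = 160 GPa = 160000 uN/um^2
Step 2: Compute t^3 = 2^3 = 8
Step 3: Compute L^3 = 149^3 = 3307949
Step 4: k = 160000 * 16 * 8 / (4 * 3307949)
k = 1.5478 uN/um


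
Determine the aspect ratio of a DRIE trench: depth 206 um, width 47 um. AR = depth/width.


Step 1: AR = depth / width
Step 2: AR = 206 / 47
AR = 4.4


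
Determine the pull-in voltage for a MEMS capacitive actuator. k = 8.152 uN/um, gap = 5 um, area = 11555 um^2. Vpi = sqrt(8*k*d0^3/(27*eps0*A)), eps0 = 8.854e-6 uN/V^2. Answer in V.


Step 1: Compute numerator: 8 * k * d0^3 = 8 * 8.152 * 5^3 = 8152.0
Step 2: Compute denominator: 27 * eps0 * A = 27 * 8.854e-6 * 11555 = 2.762315
Step 3: Vpi = sqrt(8152.0 / 2.762315)
Vpi = 54.32 V


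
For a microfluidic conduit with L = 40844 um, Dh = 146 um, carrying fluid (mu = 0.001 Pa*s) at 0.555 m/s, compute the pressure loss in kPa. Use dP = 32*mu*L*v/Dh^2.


Step 1: Convert to SI: L = 40844e-6 m, Dh = 146e-6 m
Step 2: dP = 32 * 0.001 * 40844e-6 * 0.555 / (146e-6)^2
Step 3: dP = 34030.28 Pa
Step 4: Convert to kPa: dP = 34.03 kPa


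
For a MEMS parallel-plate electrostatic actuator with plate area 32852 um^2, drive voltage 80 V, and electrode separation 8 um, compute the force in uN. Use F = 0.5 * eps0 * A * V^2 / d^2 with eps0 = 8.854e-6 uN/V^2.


Step 1: Identify parameters.
eps0 = 8.854e-6 uN/V^2, A = 32852 um^2, V = 80 V, d = 8 um
Step 2: Compute V^2 = 80^2 = 6400
Step 3: Compute d^2 = 8^2 = 64
Step 4: F = 0.5 * 8.854e-6 * 32852 * 6400 / 64
F = 14.544 uN


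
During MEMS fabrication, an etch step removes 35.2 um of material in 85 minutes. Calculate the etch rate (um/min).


Step 1: Etch rate = depth / time
Step 2: rate = 35.2 / 85
rate = 0.414 um/min


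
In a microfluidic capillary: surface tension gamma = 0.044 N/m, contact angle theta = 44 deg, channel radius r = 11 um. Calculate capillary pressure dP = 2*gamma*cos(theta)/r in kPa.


Step 1: cos(44 deg) = 0.7193
Step 2: Convert r to m: r = 11e-6 m
Step 3: dP = 2 * 0.044 * 0.7193 / 11e-6 = 5754.4 Pa
Step 4: Convert Pa to kPa (divide by 1000).
dP = 5.75 kPa


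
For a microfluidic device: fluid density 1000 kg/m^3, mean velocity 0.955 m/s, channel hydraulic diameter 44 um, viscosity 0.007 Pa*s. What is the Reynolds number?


Step 1: Convert Dh to meters: Dh = 44e-6 m
Step 2: Re = rho * v * Dh / mu
Re = 1000 * 0.955 * 44e-6 / 0.007
Re = 6.003


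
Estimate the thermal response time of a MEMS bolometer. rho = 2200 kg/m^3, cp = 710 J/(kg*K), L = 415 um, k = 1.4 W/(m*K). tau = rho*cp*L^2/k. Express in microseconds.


Step 1: Convert L to m: L = 415e-6 m
Step 2: L^2 = (415e-6)^2 = 1.72225e-07 m^2
Step 3: tau = 2200 * 710 * 1.72225e-07 / 1.4 = 1.9215389286e-01 s
Step 4: Convert to microseconds (multiply by 1e6).
tau = 192153.893 us


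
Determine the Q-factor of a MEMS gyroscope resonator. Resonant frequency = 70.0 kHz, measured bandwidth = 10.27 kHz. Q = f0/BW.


Step 1: Q = f0 / bandwidth
Step 2: Q = 70.0 / 10.27
Q = 6.8


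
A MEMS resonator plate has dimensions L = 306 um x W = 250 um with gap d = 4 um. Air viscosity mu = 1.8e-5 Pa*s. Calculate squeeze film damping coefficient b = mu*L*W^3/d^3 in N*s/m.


Step 1: Convert to SI.
L = 306e-6 m, W = 250e-6 m, d = 4e-6 m
Step 2: W^3 = (250e-6)^3 = 1.56e-11 m^3
Step 3: d^3 = (4e-6)^3 = 6.40e-17 m^3
Step 4: b = 1.8e-5 * 306e-6 * 1.56e-11 / 6.40e-17
b = 1.34e-03 N*s/m


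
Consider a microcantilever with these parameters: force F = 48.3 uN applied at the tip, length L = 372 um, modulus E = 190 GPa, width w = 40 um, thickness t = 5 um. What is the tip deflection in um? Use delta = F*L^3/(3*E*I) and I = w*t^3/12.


Step 1: Calculate the second moment of area.
I = w * t^3 / 12 = 40 * 5^3 / 12 = 416.6667 um^4
Step 2: Convert E to consistent units (1 GPa = 1000 uN/um^2).
E = 190 GPa = 190000 uN/um^2
Step 3: Calculate tip deflection.
delta = F * L^3 / (3 * E * I)
delta = 48.3 * 372^3 / (3 * 190000 * 416.6667)
delta = 10.4692 um


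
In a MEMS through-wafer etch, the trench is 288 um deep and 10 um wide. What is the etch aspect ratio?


Step 1: AR = depth / width
Step 2: AR = 288 / 10
AR = 28.8


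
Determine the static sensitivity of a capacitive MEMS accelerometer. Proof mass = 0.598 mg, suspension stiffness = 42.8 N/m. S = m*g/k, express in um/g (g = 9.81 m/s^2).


Step 1: Convert mass: m = 0.598 mg = 5.98e-07 kg
Step 2: S = m * g / k = 5.98e-07 * 9.81 / 42.8
Step 3: S = 1.37e-07 m/g
Step 4: Convert to um/g: S = 0.137 um/g


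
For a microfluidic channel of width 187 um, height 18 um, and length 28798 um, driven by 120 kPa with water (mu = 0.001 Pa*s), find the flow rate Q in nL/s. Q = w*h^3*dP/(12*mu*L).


Step 1: Convert all dimensions to SI (meters).
w = 187e-6 m, h = 18e-6 m, L = 28798e-6 m, dP = 120e3 Pa
Step 2: Q = w * h^3 * dP / (12 * mu * L)
Q = 187e-6 * (18e-6)^3 * 120e3 / (12 * 0.001 * 28798e-6) = 3.787013e-10 m^3/s
Step 3: Convert Q from m^3/s to nL/s (1 m^3 = 1e12 nL, so multiply by 1e12).
Q = 378.701 nL/s


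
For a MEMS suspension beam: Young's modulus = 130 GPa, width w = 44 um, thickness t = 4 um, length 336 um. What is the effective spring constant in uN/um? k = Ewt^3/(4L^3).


Step 1: Convert E to consistent units (1 GPa = 1000 uN/um^2).
E = 130 GPa = 130000 uN/um^2
Step 2: Compute t^3 = 4^3 = 64
Step 3: Compute L^3 = 336^3 = 37933056
Step 4: k = 130000 * 44 * 64 / (4 * 37933056)
k = 2.4127 uN/um


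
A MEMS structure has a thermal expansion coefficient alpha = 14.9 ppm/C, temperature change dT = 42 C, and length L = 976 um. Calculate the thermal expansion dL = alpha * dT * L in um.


Step 1: Convert CTE: alpha = 14.9 ppm/C = 14.9e-6 /C
Step 2: dL = 14.9e-6 * 42 * 976
dL = 0.6108 um


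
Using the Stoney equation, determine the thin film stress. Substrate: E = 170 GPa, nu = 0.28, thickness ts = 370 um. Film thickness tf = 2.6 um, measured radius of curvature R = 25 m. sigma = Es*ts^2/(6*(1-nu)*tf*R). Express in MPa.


Step 1: Compute numerator: Es * ts^2 = 170 * 370^2 = 23273000 (GPa*um^2)
Step 2: Compute denominator (R in um): 6*(1-nu)*tf*R = 6*0.72*2.6*25e6 = 280800000.0 (um^2)
Step 3: sigma (GPa) = 23273000 / 280800000.0 = 8.2881e-02 GPa
Step 4: Convert to MPa (x1000): sigma = 82.9 MPa


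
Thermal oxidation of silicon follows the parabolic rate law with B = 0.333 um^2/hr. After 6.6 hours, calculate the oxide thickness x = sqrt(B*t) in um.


Step 1: Compute B*t = 0.333 * 6.6 = 2.1978
Step 2: x = sqrt(2.1978)
x = 1.482 um


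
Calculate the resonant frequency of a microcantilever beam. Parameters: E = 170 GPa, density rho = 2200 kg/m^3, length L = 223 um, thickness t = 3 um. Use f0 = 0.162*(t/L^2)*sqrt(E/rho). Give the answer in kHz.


Step 1: Convert units to SI.
t_SI = 3e-6 m, L_SI = 223e-6 m
Step 2: Calculate sqrt(E/rho).
sqrt(170e9 / 2200) = 8790.49 m/s
Step 3: Compute f0.
f0 = 0.162 * 3e-6 / (223e-6)^2 * 8790.49 = 85909.2 Hz = 85.91 kHz


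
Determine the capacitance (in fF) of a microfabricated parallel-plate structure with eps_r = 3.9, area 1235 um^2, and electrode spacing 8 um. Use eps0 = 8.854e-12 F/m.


Step 1: Convert area to m^2: A = 1235e-12 m^2
Step 2: Convert gap to m: d = 8e-6 m
Step 3: C = eps0 * eps_r * A / d
C = 8.854e-12 * 3.9 * 1235e-12 / 8e-6
Step 4: Convert to fF (multiply by 1e15).
C = 5.33 fF


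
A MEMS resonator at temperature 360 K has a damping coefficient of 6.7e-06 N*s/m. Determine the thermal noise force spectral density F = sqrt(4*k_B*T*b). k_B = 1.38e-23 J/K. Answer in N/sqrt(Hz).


Step 1: Compute 4 * k_B * T * b
= 4 * 1.38e-23 * 360 * 6.7e-06
= 1.3314e-25 N^2/Hz
Step 2: F_noise = sqrt(1.3314e-25)
F_noise = 3.65e-13 N/sqrt(Hz)


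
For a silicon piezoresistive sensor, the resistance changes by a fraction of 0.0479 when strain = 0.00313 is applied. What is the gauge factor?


Step 1: Identify values.
dR/R = 0.0479, strain = 0.00313
Step 2: GF = (dR/R) / strain = 0.0479 / 0.00313
GF = 15.3


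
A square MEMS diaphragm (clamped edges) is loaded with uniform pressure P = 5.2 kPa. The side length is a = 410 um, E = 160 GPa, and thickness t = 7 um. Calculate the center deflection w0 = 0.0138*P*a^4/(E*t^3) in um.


Step 1: Convert pressure to compatible units (E is in GPa, so P in GPa).
P = 5.2 kPa = 5.2e-6 GPa
Step 2: Compute numerator: 0.0138 * P * a^4.
a^4 = 410^4 = 28257610000
numerator = 0.0138 * 5.2e-6 * 28257610000 = 2.0278e+03
Step 3: Compute denominator: E * t^3 = 160 * 7^3 = 54880
Step 4: w0 = numerator / denominator = 2.0278e+03 / 54880 = 0.0369 um


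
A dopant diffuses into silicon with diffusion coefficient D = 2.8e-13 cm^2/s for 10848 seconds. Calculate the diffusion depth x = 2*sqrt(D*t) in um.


Step 1: Compute D*t = 2.8e-13 * 10848 = 3.03744e-09 cm^2
Step 2: sqrt(D*t) = 5.5113e-05 cm
Step 3: x = 2 * 5.5113e-05 cm = 1.10226e-04 cm
Step 4: Convert to um (1 cm = 1e4 um): x = 1.102 um


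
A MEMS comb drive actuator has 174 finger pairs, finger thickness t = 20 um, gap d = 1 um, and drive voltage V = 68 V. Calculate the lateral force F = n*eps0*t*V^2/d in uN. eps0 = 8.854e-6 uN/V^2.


Step 1: Parameters: n=174, eps0=8.854e-6 uN/V^2, t=20 um, V=68 V, d=1 um
Step 2: V^2 = 4624
Step 3: F = 174 * 8.854e-6 * 20 * 4624 / 1
F = 142.474 uN


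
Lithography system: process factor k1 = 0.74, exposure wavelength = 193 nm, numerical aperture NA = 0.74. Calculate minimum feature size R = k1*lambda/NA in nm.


Step 1: Identify values: k1 = 0.74, lambda = 193 nm, NA = 0.74
Step 2: R = k1 * lambda / NA
R = 0.74 * 193 / 0.74
R = 193.0 nm


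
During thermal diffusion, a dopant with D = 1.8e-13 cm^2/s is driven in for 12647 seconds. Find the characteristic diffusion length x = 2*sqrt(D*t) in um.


Step 1: Compute D*t = 1.8e-13 * 12647 = 2.27646e-09 cm^2
Step 2: sqrt(D*t) = 4.7712e-05 cm
Step 3: x = 2 * 4.7712e-05 cm = 9.5424e-05 cm
Step 4: Convert to um (1 cm = 1e4 um): x = 0.954 um


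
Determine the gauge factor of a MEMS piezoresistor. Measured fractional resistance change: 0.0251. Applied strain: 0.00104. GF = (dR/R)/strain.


Step 1: Identify values.
dR/R = 0.0251, strain = 0.00104
Step 2: GF = (dR/R) / strain = 0.0251 / 0.00104
GF = 24.1


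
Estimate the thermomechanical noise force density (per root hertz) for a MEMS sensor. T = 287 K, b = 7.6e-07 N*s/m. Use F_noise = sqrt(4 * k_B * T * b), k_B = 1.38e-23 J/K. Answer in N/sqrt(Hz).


Step 1: Compute 4 * k_B * T * b
= 4 * 1.38e-23 * 287 * 7.6e-07
= 1.2040e-26 N^2/Hz
Step 2: F_noise = sqrt(1.2040e-26)
F_noise = 1.10e-13 N/sqrt(Hz)


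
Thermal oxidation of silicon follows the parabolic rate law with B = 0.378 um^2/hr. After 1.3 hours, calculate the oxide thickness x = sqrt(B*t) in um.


Step 1: Compute B*t = 0.378 * 1.3 = 0.4914
Step 2: x = sqrt(0.4914)
x = 0.701 um


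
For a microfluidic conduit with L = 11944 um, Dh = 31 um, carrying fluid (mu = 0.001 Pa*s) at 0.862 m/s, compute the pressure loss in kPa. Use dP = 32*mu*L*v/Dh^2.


Step 1: Convert to SI: L = 11944e-6 m, Dh = 31e-6 m
Step 2: dP = 32 * 0.001 * 11944e-6 * 0.862 / (31e-6)^2
Step 3: dP = 342833.81 Pa
Step 4: Convert to kPa: dP = 342.83 kPa


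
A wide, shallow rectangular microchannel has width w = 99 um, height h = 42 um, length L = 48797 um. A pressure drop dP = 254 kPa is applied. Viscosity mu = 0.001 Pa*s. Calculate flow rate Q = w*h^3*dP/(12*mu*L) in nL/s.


Step 1: Convert all dimensions to SI (meters).
w = 99e-6 m, h = 42e-6 m, L = 48797e-6 m, dP = 254e3 Pa
Step 2: Q = w * h^3 * dP / (12 * mu * L)
Q = 99e-6 * (42e-6)^3 * 254e3 / (12 * 0.001 * 48797e-6) = 3.18157682e-09 m^3/s
Step 3: Convert Q from m^3/s to nL/s (1 m^3 = 1e12 nL, so multiply by 1e12).
Q = 3181.577 nL/s


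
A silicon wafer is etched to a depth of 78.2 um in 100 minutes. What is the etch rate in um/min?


Step 1: Etch rate = depth / time
Step 2: rate = 78.2 / 100
rate = 0.782 um/min


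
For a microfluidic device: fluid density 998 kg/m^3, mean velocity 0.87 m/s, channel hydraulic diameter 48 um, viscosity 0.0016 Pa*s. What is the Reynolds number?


Step 1: Convert Dh to meters: Dh = 48e-6 m
Step 2: Re = rho * v * Dh / mu
Re = 998 * 0.87 * 48e-6 / 0.0016
Re = 26.048


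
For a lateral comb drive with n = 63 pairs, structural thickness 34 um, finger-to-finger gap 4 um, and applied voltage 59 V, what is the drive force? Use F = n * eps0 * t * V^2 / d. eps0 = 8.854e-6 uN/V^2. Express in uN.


Step 1: Parameters: n=63, eps0=8.854e-6 uN/V^2, t=34 um, V=59 V, d=4 um
Step 2: V^2 = 3481
Step 3: F = 63 * 8.854e-6 * 34 * 3481 / 4
F = 16.505 uN


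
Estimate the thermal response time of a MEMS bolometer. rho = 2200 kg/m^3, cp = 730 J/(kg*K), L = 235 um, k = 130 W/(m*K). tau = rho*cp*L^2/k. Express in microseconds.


Step 1: Convert L to m: L = 235e-6 m
Step 2: L^2 = (235e-6)^2 = 5.5225e-08 m^2
Step 3: tau = 2200 * 730 * 5.5225e-08 / 130 = 6.8224115e-04 s
Step 4: Convert to microseconds (multiply by 1e6).
tau = 682.241 us


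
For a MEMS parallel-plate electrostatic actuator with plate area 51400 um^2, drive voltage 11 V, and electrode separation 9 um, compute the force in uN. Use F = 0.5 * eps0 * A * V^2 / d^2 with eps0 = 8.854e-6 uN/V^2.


Step 1: Identify parameters.
eps0 = 8.854e-6 uN/V^2, A = 51400 um^2, V = 11 V, d = 9 um
Step 2: Compute V^2 = 11^2 = 121
Step 3: Compute d^2 = 9^2 = 81
Step 4: F = 0.5 * 8.854e-6 * 51400 * 121 / 81
F = 0.34 uN


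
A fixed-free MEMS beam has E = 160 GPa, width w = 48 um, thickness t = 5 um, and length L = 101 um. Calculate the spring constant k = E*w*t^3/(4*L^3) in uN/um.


Step 1: Convert E to consistent units (1 GPa = 1000 uN/um^2).
E = 160 GPa = 160000 uN/um^2
Step 2: Compute t^3 = 5^3 = 125
Step 3: Compute L^3 = 101^3 = 1030301
Step 4: k = 160000 * 48 * 125 / (4 * 1030301)
k = 232.9416 uN/um


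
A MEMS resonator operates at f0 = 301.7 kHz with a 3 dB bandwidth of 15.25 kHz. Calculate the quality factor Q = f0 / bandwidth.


Step 1: Q = f0 / bandwidth
Step 2: Q = 301.7 / 15.25
Q = 19.8


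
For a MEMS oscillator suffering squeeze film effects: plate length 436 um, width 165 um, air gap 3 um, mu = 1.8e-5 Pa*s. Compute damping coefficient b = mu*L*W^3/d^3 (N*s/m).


Step 1: Convert to SI.
L = 436e-6 m, W = 165e-6 m, d = 3e-6 m
Step 2: W^3 = (165e-6)^3 = 4.49e-12 m^3
Step 3: d^3 = (3e-6)^3 = 2.70e-17 m^3
Step 4: b = 1.8e-5 * 436e-6 * 4.49e-12 / 2.70e-17
b = 1.31e-03 N*s/m


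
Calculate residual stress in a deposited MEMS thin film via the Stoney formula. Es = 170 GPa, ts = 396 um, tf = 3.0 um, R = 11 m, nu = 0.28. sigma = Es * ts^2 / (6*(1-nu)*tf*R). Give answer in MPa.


Step 1: Compute numerator: Es * ts^2 = 170 * 396^2 = 26658720 (GPa*um^2)
Step 2: Compute denominator (R in um): 6*(1-nu)*tf*R = 6*0.72*3.0*11e6 = 142560000.0 (um^2)
Step 3: sigma (GPa) = 26658720 / 142560000.0 = 1.87e-01 GPa
Step 4: Convert to MPa (x1000): sigma = 187.0 MPa


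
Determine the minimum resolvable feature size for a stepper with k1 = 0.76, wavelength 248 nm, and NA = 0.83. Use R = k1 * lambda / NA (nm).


Step 1: Identify values: k1 = 0.76, lambda = 248 nm, NA = 0.83
Step 2: R = k1 * lambda / NA
R = 0.76 * 248 / 0.83
R = 227.1 nm


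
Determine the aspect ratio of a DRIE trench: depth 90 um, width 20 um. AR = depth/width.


Step 1: AR = depth / width
Step 2: AR = 90 / 20
AR = 4.5


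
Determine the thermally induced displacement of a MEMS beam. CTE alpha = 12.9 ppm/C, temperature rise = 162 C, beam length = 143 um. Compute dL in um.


Step 1: Convert CTE: alpha = 12.9 ppm/C = 12.9e-6 /C
Step 2: dL = 12.9e-6 * 162 * 143
dL = 0.2988 um
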